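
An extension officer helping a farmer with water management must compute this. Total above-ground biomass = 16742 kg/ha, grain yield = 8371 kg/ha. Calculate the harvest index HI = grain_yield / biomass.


HI = grain_yield / biomass
   = 8371 / 16742
   = 0.50


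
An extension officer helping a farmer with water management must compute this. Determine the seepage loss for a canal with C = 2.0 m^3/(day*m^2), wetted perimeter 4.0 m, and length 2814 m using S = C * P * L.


S = C * P * L
  = 2.0 * 4.0 * 2814
  = 22512 m^3/day


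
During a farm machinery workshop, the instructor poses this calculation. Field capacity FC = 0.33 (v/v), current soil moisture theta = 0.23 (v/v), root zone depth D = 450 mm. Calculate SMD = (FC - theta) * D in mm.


SMD = (FC - theta) * D
    = (0.33 - 0.23) * 450
    = 0.100 * 450
    = 45 mm


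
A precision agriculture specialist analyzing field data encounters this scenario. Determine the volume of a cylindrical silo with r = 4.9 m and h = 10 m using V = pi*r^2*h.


V = pi * r^2 * h
  = pi * 4.9^2 * 10
  = pi * 24.01 * 10
  = 754.30 m^3


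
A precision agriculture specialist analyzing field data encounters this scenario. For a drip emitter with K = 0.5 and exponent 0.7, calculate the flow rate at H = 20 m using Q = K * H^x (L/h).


Q = K * H^x
  = 0.5 * 20^0.7
  = 0.5 * 8.1418
  = 4.07 L/h


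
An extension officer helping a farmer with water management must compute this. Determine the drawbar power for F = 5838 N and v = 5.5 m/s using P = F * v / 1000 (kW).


P = F * v / 1000
  = 5838 * 5.5 / 1000
  = 32109 / 1000
  = 32.11 kW


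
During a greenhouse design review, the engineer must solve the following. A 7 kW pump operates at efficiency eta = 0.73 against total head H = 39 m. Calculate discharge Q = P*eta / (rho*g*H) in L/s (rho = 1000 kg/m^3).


Q = (P * 1000 * eta) / (rho * g * H)
  = (7 * 1000 * 0.73) / (1000 * 9.81 * 39)
  = 5110 / 382590
  = 0.01336 m^3/s = 13.36 L/s


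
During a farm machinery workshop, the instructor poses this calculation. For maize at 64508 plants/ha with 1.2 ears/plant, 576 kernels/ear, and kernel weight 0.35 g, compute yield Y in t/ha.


Y = density * ears * kernels * kw
  = 64508 * 1.2 * 576 * 0.35 g/ha
  = 15605775.36 g/ha
  = 15605.78 kg/ha = 15.61 t/ha


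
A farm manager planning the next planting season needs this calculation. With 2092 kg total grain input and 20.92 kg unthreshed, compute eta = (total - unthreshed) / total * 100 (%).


eta = (total - unthreshed) / total * 100
    = (2092 - 20.92) / 2092 * 100
    = 2071.08 / 2092 * 100
    = 99%


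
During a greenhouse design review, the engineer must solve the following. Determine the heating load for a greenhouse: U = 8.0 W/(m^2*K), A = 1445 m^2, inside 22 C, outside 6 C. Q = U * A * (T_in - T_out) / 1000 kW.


dT = 22 - (6) = 16 K
Q = U * A * dT
  = 8.0 * 1445 * 16
  = 184960 W = 184.96 kW


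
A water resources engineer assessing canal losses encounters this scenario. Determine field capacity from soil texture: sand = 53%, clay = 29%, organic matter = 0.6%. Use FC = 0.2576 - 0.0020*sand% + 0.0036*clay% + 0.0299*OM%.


FC = 0.2576 - 0.0020*53 + 0.0036*29 + 0.0299*0.6
   = 0.2576 - 0.1060 + 0.1044 + 0.0179
   = 0.2739


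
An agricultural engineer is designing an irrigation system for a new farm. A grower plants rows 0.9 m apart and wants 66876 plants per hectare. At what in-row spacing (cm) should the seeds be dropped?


spacing = 10000 / (row_sp * density)
        = 10000 / (0.9 * 66876)
        = 10000 / 60188.40
        = 0.16614 m = 16.61 cm


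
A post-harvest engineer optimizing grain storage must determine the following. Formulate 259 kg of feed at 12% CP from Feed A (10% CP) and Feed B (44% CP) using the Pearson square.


parts_A = CP_b - target = 44 - 12 = 32
parts_B = target - CP_a = 12 - 10 = 2
total_parts = 32 + 2 = 34
Feed A = 259 * 32 / 34 = 243.76 kg
Feed B = 259 * 2 / 34 = 15.24 kg

243.76 kg


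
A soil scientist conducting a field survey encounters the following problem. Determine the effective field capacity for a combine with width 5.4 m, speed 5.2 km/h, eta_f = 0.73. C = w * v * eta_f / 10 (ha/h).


C = w * v * eta_f / 10
  = 5.4 * 5.2 * 0.73 / 10
  = 20.50 / 10
  = 2.05 ha/h


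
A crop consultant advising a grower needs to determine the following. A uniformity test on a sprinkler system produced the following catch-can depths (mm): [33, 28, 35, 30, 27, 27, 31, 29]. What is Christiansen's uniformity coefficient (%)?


xbar = 240 / 8 = 30
sum|xi - xbar| = 18
CU = 100 * (1 - 18 / (8 * 30))
   = 100 * (1 - 0.0750)
   = 92.50%


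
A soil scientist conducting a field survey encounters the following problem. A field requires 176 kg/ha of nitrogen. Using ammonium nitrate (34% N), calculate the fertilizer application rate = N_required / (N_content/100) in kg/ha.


Rate = N_required / (N_content / 100)
     = 176 / (34 / 100)
     = 176 / 0.34
     = 517.65 kg/ha


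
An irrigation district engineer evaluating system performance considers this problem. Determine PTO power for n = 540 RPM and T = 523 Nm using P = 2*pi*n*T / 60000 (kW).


P = 2*pi*n*T / 60000
  = 2*pi * 540 * 523 / 60000
  = 1774497.19 / 60000
  = 29.57 kW


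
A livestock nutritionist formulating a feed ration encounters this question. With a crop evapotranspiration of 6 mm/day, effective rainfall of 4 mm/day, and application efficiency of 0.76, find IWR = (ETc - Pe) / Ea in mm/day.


IWR = (ETc - Pe) / Ea
    = (6 - 4) / 0.76
    = 2 / 0.76
    = 2.63 mm/day


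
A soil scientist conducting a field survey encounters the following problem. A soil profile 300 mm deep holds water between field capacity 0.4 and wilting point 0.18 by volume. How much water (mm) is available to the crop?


AW = (FC - WP) * D
   = (0.4 - 0.18) * 300
   = 0.22 * 300
   = 66 mm


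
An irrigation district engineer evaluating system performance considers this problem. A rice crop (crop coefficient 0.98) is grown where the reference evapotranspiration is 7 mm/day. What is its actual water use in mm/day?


ETc = Kc * ET0
    = 0.98 * 7
    = 6.86 mm/day


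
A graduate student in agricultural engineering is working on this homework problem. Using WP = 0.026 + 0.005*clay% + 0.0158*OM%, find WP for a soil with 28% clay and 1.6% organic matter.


WP = 0.026 + 0.005*28 + 0.0158*1.6
   = 0.026 + 0.1400 + 0.0253
   = 0.1913


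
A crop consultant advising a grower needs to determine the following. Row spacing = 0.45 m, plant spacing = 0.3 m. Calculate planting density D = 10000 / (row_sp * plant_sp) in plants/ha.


D = 10000 / (row_sp * plant_sp)
  = 10000 / (0.45 * 0.3)
  = 10000 / 0.1350
  = 74074.07 plants/ha


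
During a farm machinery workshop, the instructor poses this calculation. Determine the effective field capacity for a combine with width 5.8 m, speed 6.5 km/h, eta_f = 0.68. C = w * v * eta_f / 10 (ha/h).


C = w * v * eta_f / 10
  = 5.8 * 6.5 * 0.68 / 10
  = 25.64 / 10
  = 2.56 ha/h


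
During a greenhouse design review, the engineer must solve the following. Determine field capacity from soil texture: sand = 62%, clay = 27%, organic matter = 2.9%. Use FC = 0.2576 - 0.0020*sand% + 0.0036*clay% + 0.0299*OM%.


FC = 0.2576 - 0.0020*62 + 0.0036*27 + 0.0299*2.9
   = 0.2576 - 0.1240 + 0.0972 + 0.0867
   = 0.3175


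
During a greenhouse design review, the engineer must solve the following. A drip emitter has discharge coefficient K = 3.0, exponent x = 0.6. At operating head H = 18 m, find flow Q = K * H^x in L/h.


Q = K * H^x
  = 3.0 * 18^0.6
  = 3.0 * 5.6645
  = 16.99 L/h


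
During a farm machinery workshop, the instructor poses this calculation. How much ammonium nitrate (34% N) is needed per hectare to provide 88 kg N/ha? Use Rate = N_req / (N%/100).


Rate = N_required / (N_content / 100)
     = 88 / (34 / 100)
     = 88 / 0.34
     = 258.82 kg/ha


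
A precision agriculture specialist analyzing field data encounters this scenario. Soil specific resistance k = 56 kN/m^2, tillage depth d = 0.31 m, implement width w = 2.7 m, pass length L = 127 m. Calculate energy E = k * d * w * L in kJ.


E = k * d * w * L
  = 56 * 0.31 * 2.7 * 127
  = 5952.74 kJ


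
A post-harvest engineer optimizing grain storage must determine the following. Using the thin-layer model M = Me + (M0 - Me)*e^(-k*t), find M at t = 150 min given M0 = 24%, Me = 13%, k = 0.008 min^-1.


M = Me + (M0 - Me) * e^(-k*t)
  = 13 + (24 - 13) * e^(-0.008*150)
  = 13 + 11 * e^(-1.200)
  = 13 + 11 * 0.30119
  = 13 + 3.3131
  = 16.31%


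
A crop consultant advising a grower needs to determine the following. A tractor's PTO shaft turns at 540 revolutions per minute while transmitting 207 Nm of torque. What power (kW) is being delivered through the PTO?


P = 2*pi*n*T / 60000
  = 2*pi * 540 * 207 / 60000
  = 702334.45 / 60000
  = 11.71 kW


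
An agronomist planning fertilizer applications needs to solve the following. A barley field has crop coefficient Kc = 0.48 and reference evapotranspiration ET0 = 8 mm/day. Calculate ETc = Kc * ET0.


ETc = Kc * ET0
    = 0.48 * 8
    = 3.84 mm/day


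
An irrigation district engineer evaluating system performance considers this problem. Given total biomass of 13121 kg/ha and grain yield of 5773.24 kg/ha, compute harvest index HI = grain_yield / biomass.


HI = grain_yield / biomass
   = 5773.24 / 13121
   = 0.44


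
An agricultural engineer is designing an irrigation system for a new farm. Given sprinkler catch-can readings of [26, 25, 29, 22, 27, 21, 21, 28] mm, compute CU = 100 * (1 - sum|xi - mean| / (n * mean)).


xbar = 199 / 8 = 24.875
sum|xi - xbar| = 21.250
CU = 100 * (1 - 21.250 / (8 * 24.875))
   = 100 * (1 - 0.1068)
   = 89.32%


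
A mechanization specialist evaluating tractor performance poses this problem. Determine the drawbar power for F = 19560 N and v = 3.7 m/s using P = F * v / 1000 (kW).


P = F * v / 1000
  = 19560 * 3.7 / 1000
  = 72372 / 1000
  = 72.37 kW


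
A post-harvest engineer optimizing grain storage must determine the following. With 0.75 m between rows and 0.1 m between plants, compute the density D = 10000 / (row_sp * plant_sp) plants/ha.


D = 10000 / (row_sp * plant_sp)
  = 10000 / (0.75 * 0.1)
  = 10000 / 0.0750
  = 133333.33 plants/ha


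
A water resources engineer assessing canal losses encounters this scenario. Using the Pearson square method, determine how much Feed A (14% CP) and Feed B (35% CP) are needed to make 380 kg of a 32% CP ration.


parts_A = CP_b - target = 35 - 32 = 3
parts_B = target - CP_a = 32 - 14 = 18
total_parts = 3 + 18 = 21
Feed A = 380 * 3 / 21 = 54.29 kg
Feed B = 380 * 18 / 21 = 325.71 kg

54.29 kg


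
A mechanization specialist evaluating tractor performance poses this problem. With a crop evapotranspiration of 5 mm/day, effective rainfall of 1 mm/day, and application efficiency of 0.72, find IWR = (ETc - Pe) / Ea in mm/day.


IWR = (ETc - Pe) / Ea
    = (5 - 1) / 0.72
    = 4 / 0.72
    = 5.56 mm/day


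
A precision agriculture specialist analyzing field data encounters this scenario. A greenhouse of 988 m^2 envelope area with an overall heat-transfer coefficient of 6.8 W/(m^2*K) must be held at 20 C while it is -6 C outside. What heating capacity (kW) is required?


dT = 20 - (-6) = 26 K
Q = U * A * dT
  = 6.8 * 988 * 26
  = 174678.40 W = 174.68 kW


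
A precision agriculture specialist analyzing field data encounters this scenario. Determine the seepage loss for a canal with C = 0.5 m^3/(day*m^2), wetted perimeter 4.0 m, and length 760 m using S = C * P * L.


S = C * P * L
  = 0.5 * 4.0 * 760
  = 1520 m^3/day


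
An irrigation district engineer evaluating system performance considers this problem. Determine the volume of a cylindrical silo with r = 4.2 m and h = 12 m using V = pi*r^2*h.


V = pi * r^2 * h
  = pi * 4.2^2 * 12
  = pi * 17.64 * 12
  = 665.01 m^3


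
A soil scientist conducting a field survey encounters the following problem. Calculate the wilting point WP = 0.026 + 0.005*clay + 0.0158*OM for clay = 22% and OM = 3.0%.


WP = 0.026 + 0.005*22 + 0.0158*3.0
   = 0.026 + 0.1100 + 0.0474
   = 0.1834


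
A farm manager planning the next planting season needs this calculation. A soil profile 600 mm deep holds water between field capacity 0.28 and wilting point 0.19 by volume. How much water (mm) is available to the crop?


AW = (FC - WP) * D
   = (0.28 - 0.19) * 600
   = 0.09 * 600
   = 54 mm


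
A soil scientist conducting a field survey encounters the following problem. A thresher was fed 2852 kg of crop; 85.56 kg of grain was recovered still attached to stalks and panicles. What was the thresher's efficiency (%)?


eta = (total - unthreshed) / total * 100
    = (2852 - 85.56) / 2852 * 100
    = 2766.44 / 2852 * 100
    = 97%


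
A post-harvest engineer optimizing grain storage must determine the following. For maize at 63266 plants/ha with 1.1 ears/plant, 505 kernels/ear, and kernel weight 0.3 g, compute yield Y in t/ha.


Y = density * ears * kernels * kw
  = 63266 * 1.1 * 505 * 0.3 g/ha
  = 10543278.90 g/ha
  = 10543.28 kg/ha = 10.54 t/ha


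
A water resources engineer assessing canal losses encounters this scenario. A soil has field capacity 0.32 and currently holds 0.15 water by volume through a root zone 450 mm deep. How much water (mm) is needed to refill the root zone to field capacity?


SMD = (FC - theta) * D
    = (0.32 - 0.15) * 450
    = 0.170 * 450
    = 76.50 mm


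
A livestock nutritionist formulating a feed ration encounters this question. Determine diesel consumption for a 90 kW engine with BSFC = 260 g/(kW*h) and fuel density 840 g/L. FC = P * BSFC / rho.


FC = P * BSFC / rho_fuel
   = 90 * 260 / 840
   = 23400 / 840
   = 27.86 L/h


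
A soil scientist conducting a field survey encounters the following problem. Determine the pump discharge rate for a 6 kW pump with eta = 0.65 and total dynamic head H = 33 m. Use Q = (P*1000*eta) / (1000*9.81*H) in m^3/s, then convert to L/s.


Q = (P * 1000 * eta) / (rho * g * H)
  = (6 * 1000 * 0.65) / (1000 * 9.81 * 33)
  = 3900 / 323730
  = 0.01205 m^3/s = 12.05 L/s


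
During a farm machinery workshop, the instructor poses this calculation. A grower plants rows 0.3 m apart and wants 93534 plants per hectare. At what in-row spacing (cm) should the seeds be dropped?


spacing = 10000 / (row_sp * density)
        = 10000 / (0.3 * 93534)
        = 10000 / 28060.20
        = 0.35638 m = 35.64 cm


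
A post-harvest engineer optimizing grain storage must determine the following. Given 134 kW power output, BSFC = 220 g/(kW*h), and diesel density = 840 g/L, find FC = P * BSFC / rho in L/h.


FC = P * BSFC / rho_fuel
   = 134 * 220 / 840
   = 29480 / 840
   = 35.10 L/h


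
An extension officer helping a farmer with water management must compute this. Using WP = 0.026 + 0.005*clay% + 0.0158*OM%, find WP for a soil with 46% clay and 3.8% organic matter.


WP = 0.026 + 0.005*46 + 0.0158*3.8
   = 0.026 + 0.2300 + 0.0600
   = 0.3160


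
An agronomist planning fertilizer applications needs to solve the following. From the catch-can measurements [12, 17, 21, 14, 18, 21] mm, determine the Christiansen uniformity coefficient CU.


xbar = 103 / 6 = 17.167
sum|xi - xbar| = 17
CU = 100 * (1 - 17 / (6 * 17.167))
   = 100 * (1 - 0.1650)
   = 83.50%


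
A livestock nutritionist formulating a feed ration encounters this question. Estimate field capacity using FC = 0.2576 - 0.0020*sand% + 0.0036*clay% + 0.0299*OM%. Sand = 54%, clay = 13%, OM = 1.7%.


FC = 0.2576 - 0.0020*54 + 0.0036*13 + 0.0299*1.7
   = 0.2576 - 0.1080 + 0.0468 + 0.0508
   = 0.2472


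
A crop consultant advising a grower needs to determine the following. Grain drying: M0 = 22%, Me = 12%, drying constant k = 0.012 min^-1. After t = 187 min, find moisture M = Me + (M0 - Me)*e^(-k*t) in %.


M = Me + (M0 - Me) * e^(-k*t)
  = 12 + (22 - 12) * e^(-0.012*187)
  = 12 + 10 * e^(-2.244)
  = 12 + 10 * 0.10603
  = 12 + 1.0603
  = 13.06%


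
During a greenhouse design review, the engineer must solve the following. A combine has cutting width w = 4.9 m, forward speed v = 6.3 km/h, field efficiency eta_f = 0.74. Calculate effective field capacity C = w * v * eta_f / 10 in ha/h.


C = w * v * eta_f / 10
  = 4.9 * 6.3 * 0.74 / 10
  = 22.84 / 10
  = 2.28 ha/h


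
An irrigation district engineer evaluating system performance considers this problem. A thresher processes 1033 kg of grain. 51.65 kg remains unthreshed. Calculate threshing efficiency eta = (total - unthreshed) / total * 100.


eta = (total - unthreshed) / total * 100
    = (1033 - 51.65) / 1033 * 100
    = 981.35 / 1033 * 100
    = 95%


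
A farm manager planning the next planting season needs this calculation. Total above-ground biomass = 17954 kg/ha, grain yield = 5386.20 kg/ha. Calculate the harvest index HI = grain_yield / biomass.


HI = grain_yield / biomass
   = 5386.20 / 17954
   = 0.30


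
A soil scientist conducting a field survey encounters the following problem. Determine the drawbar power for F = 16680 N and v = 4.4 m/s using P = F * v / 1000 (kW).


P = F * v / 1000
  = 16680 * 4.4 / 1000
  = 73392 / 1000
  = 73.39 kW


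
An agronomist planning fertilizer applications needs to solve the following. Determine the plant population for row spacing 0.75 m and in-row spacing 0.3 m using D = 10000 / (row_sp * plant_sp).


D = 10000 / (row_sp * plant_sp)
  = 10000 / (0.75 * 0.3)
  = 10000 / 0.2250
  = 44444.44 plants/ha


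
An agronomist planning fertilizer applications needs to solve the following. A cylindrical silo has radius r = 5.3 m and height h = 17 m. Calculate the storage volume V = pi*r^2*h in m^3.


V = pi * r^2 * h
  = pi * 5.3^2 * 17
  = pi * 28.09 * 17
  = 1500.20 m^3


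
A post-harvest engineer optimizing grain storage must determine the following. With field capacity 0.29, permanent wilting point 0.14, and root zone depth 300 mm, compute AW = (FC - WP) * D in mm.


AW = (FC - WP) * D
   = (0.29 - 0.14) * 300
   = 0.15 * 300
   = 45 mm


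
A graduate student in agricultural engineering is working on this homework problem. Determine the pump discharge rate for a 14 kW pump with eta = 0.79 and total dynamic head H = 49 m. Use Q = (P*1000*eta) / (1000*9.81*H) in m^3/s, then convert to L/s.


Q = (P * 1000 * eta) / (rho * g * H)
  = (14 * 1000 * 0.79) / (1000 * 9.81 * 49)
  = 11060 / 480690
  = 0.02301 m^3/s = 23.01 L/s


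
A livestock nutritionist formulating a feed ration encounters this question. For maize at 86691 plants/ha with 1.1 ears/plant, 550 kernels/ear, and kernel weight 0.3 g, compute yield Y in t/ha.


Y = density * ears * kernels * kw
  = 86691 * 1.1 * 550 * 0.3 g/ha
  = 15734416.50 g/ha
  = 15734.42 kg/ha = 15.73 t/ha


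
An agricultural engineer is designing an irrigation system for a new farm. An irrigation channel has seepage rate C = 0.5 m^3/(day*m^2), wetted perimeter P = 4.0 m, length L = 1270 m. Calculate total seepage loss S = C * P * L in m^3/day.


S = C * P * L
  = 0.5 * 4.0 * 1270
  = 2540 m^3/day


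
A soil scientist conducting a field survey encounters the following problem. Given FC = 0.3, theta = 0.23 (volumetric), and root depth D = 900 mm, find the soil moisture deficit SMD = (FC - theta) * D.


SMD = (FC - theta) * D
    = (0.3 - 0.23) * 900
    = 0.070 * 900
    = 63 mm


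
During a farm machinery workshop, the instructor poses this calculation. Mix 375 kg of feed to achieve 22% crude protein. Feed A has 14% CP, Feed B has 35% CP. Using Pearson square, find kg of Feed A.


parts_A = CP_b - target = 35 - 22 = 13
parts_B = target - CP_a = 22 - 14 = 8
total_parts = 13 + 8 = 21
Feed A = 375 * 13 / 21 = 232.14 kg
Feed B = 375 * 8 / 21 = 142.86 kg

232.14 kg


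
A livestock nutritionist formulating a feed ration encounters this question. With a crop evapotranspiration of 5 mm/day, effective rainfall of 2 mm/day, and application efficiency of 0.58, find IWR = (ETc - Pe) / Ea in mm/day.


IWR = (ETc - Pe) / Ea
    = (5 - 2) / 0.58
    = 3 / 0.58
    = 5.17 mm/day


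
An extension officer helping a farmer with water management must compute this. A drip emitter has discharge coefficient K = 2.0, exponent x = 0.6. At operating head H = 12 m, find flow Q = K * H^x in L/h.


Q = K * H^x
  = 2.0 * 12^0.6
  = 2.0 * 4.4413
  = 8.88 L/h


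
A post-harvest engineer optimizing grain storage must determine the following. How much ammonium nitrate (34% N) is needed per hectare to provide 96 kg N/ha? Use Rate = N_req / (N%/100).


Rate = N_required / (N_content / 100)
     = 96 / (34 / 100)
     = 96 / 0.34
     = 282.35 kg/ha


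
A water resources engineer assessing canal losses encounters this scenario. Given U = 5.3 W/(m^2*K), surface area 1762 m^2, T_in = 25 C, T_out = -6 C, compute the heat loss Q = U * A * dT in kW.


dT = 25 - (-6) = 31 K
Q = U * A * dT
  = 5.3 * 1762 * 31
  = 289496.60 W = 289.50 kW


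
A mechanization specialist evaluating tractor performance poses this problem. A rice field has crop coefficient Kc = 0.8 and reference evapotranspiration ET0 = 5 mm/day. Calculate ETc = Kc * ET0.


ETc = Kc * ET0
    = 0.8 * 5
    = 4 mm/day


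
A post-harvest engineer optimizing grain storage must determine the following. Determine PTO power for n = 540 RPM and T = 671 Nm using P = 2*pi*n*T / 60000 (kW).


P = 2*pi*n*T / 60000
  = 2*pi * 540 * 671 / 60000
  = 2276649.36 / 60000
  = 37.94 kW


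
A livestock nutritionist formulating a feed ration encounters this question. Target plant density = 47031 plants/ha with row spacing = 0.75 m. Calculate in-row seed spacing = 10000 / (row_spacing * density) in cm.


spacing = 10000 / (row_sp * density)
        = 10000 / (0.75 * 47031)
        = 10000 / 35273.25
        = 0.28350 m = 28.35 cm


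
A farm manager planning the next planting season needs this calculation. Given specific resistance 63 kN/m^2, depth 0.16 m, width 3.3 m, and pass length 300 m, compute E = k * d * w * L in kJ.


E = k * d * w * L
  = 63 * 0.16 * 3.3 * 300
  = 9979.20 kJ


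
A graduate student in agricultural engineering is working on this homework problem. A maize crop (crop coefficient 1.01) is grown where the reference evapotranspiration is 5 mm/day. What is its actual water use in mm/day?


ETc = Kc * ET0
    = 1.01 * 5
    = 5.05 mm/day


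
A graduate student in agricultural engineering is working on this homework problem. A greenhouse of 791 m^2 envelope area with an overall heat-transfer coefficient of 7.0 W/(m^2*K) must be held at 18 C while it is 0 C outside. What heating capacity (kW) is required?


dT = 18 - (0) = 18 K
Q = U * A * dT
  = 7.0 * 791 * 18
  = 99666 W = 99.67 kW


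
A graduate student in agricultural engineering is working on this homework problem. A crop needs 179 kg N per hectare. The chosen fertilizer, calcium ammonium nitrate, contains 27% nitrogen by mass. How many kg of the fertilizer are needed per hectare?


Rate = N_required / (N_content / 100)
     = 179 / (27 / 100)
     = 179 / 0.27
     = 662.96 kg/ha


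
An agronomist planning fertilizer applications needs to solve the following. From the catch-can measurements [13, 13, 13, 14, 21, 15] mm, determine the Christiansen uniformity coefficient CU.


xbar = 89 / 6 = 14.833
sum|xi - xbar| = 12.667
CU = 100 * (1 - 12.667 / (6 * 14.833))
   = 100 * (1 - 0.1423)
   = 85.77%


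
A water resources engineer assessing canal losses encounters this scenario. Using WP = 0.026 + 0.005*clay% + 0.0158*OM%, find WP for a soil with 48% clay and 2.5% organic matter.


WP = 0.026 + 0.005*48 + 0.0158*2.5
   = 0.026 + 0.2400 + 0.0395
   = 0.3055


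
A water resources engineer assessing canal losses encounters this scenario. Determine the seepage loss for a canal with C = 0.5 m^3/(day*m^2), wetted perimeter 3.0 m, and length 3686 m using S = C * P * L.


S = C * P * L
  = 0.5 * 3.0 * 3686
  = 5529 m^3/day


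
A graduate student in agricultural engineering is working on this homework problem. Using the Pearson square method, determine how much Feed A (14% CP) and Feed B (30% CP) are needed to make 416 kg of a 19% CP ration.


parts_A = CP_b - target = 30 - 19 = 11
parts_B = target - CP_a = 19 - 14 = 5
total_parts = 11 + 5 = 16
Feed A = 416 * 11 / 16 = 286 kg
Feed B = 416 * 5 / 16 = 130 kg

286 kg


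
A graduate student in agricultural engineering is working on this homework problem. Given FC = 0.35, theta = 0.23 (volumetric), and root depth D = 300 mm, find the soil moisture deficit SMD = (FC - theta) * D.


SMD = (FC - theta) * D
    = (0.35 - 0.23) * 300
    = 0.120 * 300
    = 36 mm


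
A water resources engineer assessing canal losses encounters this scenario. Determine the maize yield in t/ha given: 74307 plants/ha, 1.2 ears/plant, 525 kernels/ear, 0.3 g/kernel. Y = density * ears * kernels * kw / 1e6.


Y = density * ears * kernels * kw
  = 74307 * 1.2 * 525 * 0.3 g/ha
  = 14044023 g/ha
  = 14044.02 kg/ha = 14.04 t/ha


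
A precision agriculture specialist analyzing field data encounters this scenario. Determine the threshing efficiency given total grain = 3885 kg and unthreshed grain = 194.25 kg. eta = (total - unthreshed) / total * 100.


eta = (total - unthreshed) / total * 100
    = (3885 - 194.25) / 3885 * 100
    = 3690.75 / 3885 * 100
    = 95%


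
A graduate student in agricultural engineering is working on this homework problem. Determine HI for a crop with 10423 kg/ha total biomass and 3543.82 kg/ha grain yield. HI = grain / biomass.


HI = grain_yield / biomass
   = 3543.82 / 10423
   = 0.34


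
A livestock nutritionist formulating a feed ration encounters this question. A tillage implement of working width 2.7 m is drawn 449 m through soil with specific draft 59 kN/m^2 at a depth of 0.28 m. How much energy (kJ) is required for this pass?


E = k * d * w * L
  = 59 * 0.28 * 2.7 * 449
  = 20027.20 kJ


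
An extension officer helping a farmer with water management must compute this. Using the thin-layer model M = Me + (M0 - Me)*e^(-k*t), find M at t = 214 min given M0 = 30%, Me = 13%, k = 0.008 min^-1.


M = Me + (M0 - Me) * e^(-k*t)
  = 13 + (30 - 13) * e^(-0.008*214)
  = 13 + 17 * e^(-1.712)
  = 13 + 17 * 0.18050
  = 13 + 3.0686
  = 16.07%


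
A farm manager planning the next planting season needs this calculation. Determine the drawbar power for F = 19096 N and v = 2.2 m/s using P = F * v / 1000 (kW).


P = F * v / 1000
  = 19096 * 2.2 / 1000
  = 42011.20 / 1000
  = 42.01 kW


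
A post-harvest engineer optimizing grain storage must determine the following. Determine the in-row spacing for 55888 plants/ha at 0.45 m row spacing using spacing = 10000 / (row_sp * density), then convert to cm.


spacing = 10000 / (row_sp * density)
        = 10000 / (0.45 * 55888)
        = 10000 / 25149.60
        = 0.39762 m = 39.76 cm


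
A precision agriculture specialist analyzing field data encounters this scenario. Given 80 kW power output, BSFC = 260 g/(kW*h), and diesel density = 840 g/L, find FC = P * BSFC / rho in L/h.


FC = P * BSFC / rho_fuel
   = 80 * 260 / 840
   = 20800 / 840
   = 24.76 L/h


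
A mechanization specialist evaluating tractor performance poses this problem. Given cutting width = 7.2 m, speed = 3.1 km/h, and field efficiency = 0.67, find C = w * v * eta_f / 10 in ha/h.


C = w * v * eta_f / 10
  = 7.2 * 3.1 * 0.67 / 10
  = 14.95 / 10
  = 1.50 ha/h


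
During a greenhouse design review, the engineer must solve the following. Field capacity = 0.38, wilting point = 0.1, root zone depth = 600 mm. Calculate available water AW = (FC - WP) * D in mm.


AW = (FC - WP) * D
   = (0.38 - 0.1) * 600
   = 0.28 * 600
   = 168 mm


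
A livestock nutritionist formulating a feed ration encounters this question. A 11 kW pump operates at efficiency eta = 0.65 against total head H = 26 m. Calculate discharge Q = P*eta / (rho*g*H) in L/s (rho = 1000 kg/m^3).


Q = (P * 1000 * eta) / (rho * g * H)
  = (11 * 1000 * 0.65) / (1000 * 9.81 * 26)
  = 7150 / 255060
  = 0.02803 m^3/s = 28.03 L/s


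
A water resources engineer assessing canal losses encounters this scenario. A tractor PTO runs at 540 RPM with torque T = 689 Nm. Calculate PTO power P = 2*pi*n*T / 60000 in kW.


P = 2*pi*n*T / 60000
  = 2*pi * 540 * 689 / 60000
  = 2337721.93 / 60000
  = 38.96 kW


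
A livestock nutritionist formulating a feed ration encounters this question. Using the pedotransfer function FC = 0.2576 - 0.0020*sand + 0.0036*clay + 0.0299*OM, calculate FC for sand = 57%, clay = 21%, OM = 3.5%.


FC = 0.2576 - 0.0020*57 + 0.0036*21 + 0.0299*3.5
   = 0.2576 - 0.1140 + 0.0756 + 0.1047
   = 0.3239


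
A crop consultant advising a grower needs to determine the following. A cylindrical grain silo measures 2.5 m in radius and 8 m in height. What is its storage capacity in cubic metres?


V = pi * r^2 * h
  = pi * 2.5^2 * 8
  = pi * 6.25 * 8
  = 157.08 m^3


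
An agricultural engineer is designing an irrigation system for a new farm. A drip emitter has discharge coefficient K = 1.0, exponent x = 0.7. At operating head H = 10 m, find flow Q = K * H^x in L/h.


Q = K * H^x
  = 1.0 * 10^0.7
  = 1.0 * 5.0119
  = 5.01 L/h


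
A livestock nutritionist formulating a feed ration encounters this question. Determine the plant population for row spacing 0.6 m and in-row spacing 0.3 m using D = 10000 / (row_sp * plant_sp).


D = 10000 / (row_sp * plant_sp)
  = 10000 / (0.6 * 0.3)
  = 10000 / 0.1800
  = 55555.56 plants/ha


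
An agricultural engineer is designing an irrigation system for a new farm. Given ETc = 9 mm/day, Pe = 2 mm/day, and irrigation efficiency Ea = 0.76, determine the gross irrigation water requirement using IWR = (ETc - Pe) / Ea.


IWR = (ETc - Pe) / Ea
    = (9 - 2) / 0.76
    = 7 / 0.76
    = 9.21 mm/day


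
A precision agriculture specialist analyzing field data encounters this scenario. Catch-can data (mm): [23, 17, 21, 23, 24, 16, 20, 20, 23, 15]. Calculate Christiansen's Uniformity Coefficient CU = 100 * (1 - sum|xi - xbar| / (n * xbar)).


xbar = 202 / 10 = 20.200
sum|xi - xbar| = 26
CU = 100 * (1 - 26 / (10 * 20.200))
   = 100 * (1 - 0.1287)
   = 87.13%


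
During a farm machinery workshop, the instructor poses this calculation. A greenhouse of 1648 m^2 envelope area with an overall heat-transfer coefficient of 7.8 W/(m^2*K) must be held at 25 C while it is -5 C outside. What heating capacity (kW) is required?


dT = 25 - (-5) = 30 K
Q = U * A * dT
  = 7.8 * 1648 * 30
  = 385632 W = 385.63 kW


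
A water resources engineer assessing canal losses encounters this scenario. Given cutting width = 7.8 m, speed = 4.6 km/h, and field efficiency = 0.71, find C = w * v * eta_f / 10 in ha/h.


C = w * v * eta_f / 10
  = 7.8 * 4.6 * 0.71 / 10
  = 25.47 / 10
  = 2.55 ha/h


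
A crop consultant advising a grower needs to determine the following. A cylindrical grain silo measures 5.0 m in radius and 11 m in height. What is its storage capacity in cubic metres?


V = pi * r^2 * h
  = pi * 5.0^2 * 11
  = pi * 25 * 11
  = 863.94 m^3


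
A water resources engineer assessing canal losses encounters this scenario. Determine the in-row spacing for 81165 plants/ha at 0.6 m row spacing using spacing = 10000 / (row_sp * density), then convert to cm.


spacing = 10000 / (row_sp * density)
        = 10000 / (0.6 * 81165)
        = 10000 / 48699
        = 0.20534 m = 20.53 cm


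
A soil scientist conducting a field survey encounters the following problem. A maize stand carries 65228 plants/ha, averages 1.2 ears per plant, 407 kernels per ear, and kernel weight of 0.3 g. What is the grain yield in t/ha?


Y = density * ears * kernels * kw
  = 65228 * 1.2 * 407 * 0.3 g/ha
  = 9557206.56 g/ha
  = 9557.21 kg/ha = 9.56 t/ha


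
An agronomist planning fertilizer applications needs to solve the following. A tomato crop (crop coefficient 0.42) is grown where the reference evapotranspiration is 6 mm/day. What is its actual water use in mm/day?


ETc = Kc * ET0
    = 0.42 * 6
    = 2.52 mm/day


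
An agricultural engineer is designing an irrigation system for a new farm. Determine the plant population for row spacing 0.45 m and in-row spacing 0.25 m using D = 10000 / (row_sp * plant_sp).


D = 10000 / (row_sp * plant_sp)
  = 10000 / (0.45 * 0.25)
  = 10000 / 0.1125
  = 88888.89 plants/ha


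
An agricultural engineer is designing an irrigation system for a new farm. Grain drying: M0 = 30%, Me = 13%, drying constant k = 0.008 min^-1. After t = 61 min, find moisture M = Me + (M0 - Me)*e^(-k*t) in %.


M = Me + (M0 - Me) * e^(-k*t)
  = 13 + (30 - 13) * e^(-0.008*61)
  = 13 + 17 * e^(-0.488)
  = 13 + 17 * 0.61385
  = 13 + 10.4355
  = 23.44%


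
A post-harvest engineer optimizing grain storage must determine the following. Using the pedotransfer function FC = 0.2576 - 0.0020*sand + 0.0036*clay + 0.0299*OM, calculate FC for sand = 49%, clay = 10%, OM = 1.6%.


FC = 0.2576 - 0.0020*49 + 0.0036*10 + 0.0299*1.6
   = 0.2576 - 0.0980 + 0.0360 + 0.0478
   = 0.2434


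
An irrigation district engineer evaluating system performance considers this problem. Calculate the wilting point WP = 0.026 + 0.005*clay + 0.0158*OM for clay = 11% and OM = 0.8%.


WP = 0.026 + 0.005*11 + 0.0158*0.8
   = 0.026 + 0.0550 + 0.0126
   = 0.0936


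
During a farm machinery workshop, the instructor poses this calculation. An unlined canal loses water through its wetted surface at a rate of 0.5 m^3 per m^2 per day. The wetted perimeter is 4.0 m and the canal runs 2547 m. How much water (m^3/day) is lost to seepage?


S = C * P * L
  = 0.5 * 4.0 * 2547
  = 5094 m^3/day


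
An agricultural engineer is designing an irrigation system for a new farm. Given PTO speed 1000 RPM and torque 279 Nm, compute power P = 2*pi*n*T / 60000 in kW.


P = 2*pi*n*T / 60000
  = 2*pi * 1000 * 279 / 60000
  = 1753008.70 / 60000
  = 29.22 kW


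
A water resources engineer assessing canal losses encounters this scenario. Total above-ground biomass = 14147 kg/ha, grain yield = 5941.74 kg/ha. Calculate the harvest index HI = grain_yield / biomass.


HI = grain_yield / biomass
   = 5941.74 / 14147
   = 0.42


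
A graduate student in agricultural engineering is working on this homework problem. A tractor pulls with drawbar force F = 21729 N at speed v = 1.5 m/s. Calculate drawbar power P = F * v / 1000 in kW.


P = F * v / 1000
  = 21729 * 1.5 / 1000
  = 32593.50 / 1000
  = 32.59 kW


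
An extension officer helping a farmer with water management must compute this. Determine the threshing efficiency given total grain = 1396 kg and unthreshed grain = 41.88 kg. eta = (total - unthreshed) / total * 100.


eta = (total - unthreshed) / total * 100
    = (1396 - 41.88) / 1396 * 100
    = 1354.12 / 1396 * 100
    = 97%


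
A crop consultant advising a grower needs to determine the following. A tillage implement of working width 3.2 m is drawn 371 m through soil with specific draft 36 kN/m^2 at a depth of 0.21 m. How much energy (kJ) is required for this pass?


E = k * d * w * L
  = 36 * 0.21 * 3.2 * 371
  = 8975.23 kJ


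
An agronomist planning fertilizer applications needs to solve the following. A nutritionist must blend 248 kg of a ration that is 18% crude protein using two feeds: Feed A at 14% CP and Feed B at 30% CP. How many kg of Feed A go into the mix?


parts_A = CP_b - target = 30 - 18 = 12
parts_B = target - CP_a = 18 - 14 = 4
total_parts = 12 + 4 = 16
Feed A = 248 * 12 / 16 = 186 kg
Feed B = 248 * 4 / 16 = 62 kg

186 kg


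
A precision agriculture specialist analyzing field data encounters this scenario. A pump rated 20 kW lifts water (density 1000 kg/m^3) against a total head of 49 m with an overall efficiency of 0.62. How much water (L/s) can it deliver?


Q = (P * 1000 * eta) / (rho * g * H)
  = (20 * 1000 * 0.62) / (1000 * 9.81 * 49)
  = 12400 / 480690
  = 0.02580 m^3/s = 25.80 L/s


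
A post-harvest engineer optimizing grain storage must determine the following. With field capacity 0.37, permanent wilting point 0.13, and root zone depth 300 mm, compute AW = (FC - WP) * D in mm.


AW = (FC - WP) * D
   = (0.37 - 0.13) * 300
   = 0.24 * 300
   = 72 mm


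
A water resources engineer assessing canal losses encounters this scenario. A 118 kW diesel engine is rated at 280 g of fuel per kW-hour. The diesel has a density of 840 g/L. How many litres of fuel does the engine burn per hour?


FC = P * BSFC / rho_fuel
   = 118 * 280 / 840
   = 33040 / 840
   = 39.33 L/h


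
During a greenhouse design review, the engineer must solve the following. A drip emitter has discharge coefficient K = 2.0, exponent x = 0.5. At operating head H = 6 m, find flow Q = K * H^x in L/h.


Q = K * H^x
  = 2.0 * 6^0.5
  = 2.0 * 2.4495
  = 4.90 L/h


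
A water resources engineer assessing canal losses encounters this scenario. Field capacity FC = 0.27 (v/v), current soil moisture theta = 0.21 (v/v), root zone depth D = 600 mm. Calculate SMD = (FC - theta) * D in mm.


SMD = (FC - theta) * D
    = (0.27 - 0.21) * 600
    = 0.060 * 600
    = 36 mm


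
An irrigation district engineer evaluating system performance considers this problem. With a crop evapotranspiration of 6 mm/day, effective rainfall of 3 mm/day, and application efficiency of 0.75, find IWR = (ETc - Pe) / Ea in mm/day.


IWR = (ETc - Pe) / Ea
    = (6 - 3) / 0.75
    = 3 / 0.75
    = 4 mm/day


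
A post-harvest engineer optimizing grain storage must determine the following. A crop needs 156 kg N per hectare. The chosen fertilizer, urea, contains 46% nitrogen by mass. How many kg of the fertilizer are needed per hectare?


Rate = N_required / (N_content / 100)
     = 156 / (46 / 100)
     = 156 / 0.46
     = 339.13 kg/ha


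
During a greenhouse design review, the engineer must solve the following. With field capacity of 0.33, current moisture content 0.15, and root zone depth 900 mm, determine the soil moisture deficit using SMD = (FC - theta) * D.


SMD = (FC - theta) * D
    = (0.33 - 0.15) * 900
    = 0.180 * 900
    = 162 mm


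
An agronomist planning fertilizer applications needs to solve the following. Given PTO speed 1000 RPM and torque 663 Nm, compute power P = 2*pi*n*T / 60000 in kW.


P = 2*pi*n*T / 60000
  = 2*pi * 1000 * 663 / 60000
  = 4165751.86 / 60000
  = 69.43 kW


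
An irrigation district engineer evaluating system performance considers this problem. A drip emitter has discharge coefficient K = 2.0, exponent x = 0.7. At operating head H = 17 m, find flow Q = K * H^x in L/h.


Q = K * H^x
  = 2.0 * 17^0.7
  = 2.0 * 7.2663
  = 14.53 L/h


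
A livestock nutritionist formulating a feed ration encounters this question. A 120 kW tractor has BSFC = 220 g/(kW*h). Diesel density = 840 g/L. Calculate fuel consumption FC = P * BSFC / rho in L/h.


FC = P * BSFC / rho_fuel
   = 120 * 220 / 840
   = 26400 / 840
   = 31.43 L/h


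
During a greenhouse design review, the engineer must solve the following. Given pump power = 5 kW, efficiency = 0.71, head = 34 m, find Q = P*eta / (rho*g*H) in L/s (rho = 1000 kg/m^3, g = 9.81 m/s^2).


Q = (P * 1000 * eta) / (rho * g * H)
  = (5 * 1000 * 0.71) / (1000 * 9.81 * 34)
  = 3550 / 333540
  = 0.01064 m^3/s = 10.64 L/s


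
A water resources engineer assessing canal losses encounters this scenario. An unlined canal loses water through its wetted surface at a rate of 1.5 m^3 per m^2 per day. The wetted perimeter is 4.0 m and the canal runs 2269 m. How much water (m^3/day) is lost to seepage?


S = C * P * L
  = 1.5 * 4.0 * 2269
  = 13614 m^3/day


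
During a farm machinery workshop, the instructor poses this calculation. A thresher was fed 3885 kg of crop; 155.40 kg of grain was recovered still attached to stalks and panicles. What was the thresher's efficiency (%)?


eta = (total - unthreshed) / total * 100
    = (3885 - 155.40) / 3885 * 100
    = 3729.60 / 3885 * 100
    = 96%
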